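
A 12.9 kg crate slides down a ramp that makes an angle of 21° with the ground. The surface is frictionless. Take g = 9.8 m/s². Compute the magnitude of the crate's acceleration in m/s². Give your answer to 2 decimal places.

3.51 m/s²

Resolving the weight along the incline: the component pulling the crate down the slope is mg sin 21° = 12.9 × 9.8 × 0.3584 = 45.309 N, and the normal force is N = mg cos 21° = 12.9 × 9.8 × 0.9336 = 118.026 N.
With no friction the net force along the incline is 45.309 N, so a = g sin 21° = 45.309 / 12.9 = 3.5123 m/s².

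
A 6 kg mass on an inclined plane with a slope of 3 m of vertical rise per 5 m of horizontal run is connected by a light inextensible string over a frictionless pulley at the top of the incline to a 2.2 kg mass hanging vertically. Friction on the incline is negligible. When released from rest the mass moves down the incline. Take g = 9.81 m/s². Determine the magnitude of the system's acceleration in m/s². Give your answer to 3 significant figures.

1.06 m/s²

For the mass on the incline: the weight component along the slope is m₁g sin 30.96° = 6 × 9.81 × 0.5145 = 30.283 N and the normal force is N = m₁g cos 30.96° = 50.472 N.
Newton's second law for the mass (down-slope positive): 30.283 − T = 6 a. For the hanging mass (upward positive): T − 2.2 × 9.81 = 2.2 a.
Adding the two equations eliminates T: 8.701 = 8.2 a, so a = 1.0611 m/s².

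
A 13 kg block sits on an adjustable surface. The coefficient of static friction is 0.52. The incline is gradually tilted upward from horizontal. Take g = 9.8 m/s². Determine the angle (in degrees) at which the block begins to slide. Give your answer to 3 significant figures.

At the threshold of sliding, static friction is at its maximum μ_s N and exactly balances the weight component along the incline: mg sin θ = μ_s mg cos θ.
Hence tan θ = μ_s = 0.52, so θ = arctan(0.52) = 27.4744°.

27.5°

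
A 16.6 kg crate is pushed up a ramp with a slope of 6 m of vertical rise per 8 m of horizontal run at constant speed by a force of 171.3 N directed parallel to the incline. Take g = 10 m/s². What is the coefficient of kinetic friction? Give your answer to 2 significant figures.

At constant speed ΣF = 0 along the incline. The applied 171.3 N acts up the slope; the weight component mg sin 36.87° = 99.600 N and kinetic friction μN both act down the slope.
So 171.3 = 99.600 + μ × 132.800, giving μ = (171.3 − 99.600) / 132.800 = 0.5399.

0.54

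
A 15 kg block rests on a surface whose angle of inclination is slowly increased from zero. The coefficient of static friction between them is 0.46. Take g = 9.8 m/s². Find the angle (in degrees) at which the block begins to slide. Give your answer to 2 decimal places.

24.70°

At the threshold of sliding, static friction is at its maximum μ_s N and exactly balances the weight component along the incline: mg sin θ = μ_s mg cos θ.
Hence tan θ = μ_s = 0.46, so θ = arctan(0.46) = 24.7024°.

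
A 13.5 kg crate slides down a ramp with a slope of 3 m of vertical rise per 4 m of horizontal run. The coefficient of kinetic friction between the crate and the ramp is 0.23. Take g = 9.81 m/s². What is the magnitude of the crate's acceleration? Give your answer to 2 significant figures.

4.1 m/s²

Resolving the weight along the incline: the component pulling the crate down the slope is mg sin 36.87° = 13.5 × 9.81 × 0.6000 = 79.461 N, and the normal force is N = mg cos 36.87° = 13.5 × 9.81 × 0.8000 = 105.948 N.
Kinetic friction acts up the slope with magnitude f = μN = 0.23 × 105.948 = 24.368 N.
Net force along the incline is 79.461 − 24.368 = 55.093 N, so a = 55.093 / 13.5 = 4.0810 m/s².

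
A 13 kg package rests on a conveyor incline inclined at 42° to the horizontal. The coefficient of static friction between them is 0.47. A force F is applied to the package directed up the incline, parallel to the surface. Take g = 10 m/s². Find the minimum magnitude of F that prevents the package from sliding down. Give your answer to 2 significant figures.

42 N

The normal force is N = mg cos 42° = 96.609 N. With F at its minimum the package is on the verge of sliding down, so static friction is at its maximum μ_s N = 0.47 × 96.609 = 45.406 N and acts up the slope.
Equilibrium along the incline: F + μ_s N = mg sin 42°, so F = 86.987 − 45.406 = 41.581 N.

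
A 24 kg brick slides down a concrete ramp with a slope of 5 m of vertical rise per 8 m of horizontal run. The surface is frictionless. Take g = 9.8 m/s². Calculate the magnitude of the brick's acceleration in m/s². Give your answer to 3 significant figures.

5.19 m/s²

Resolving the weight along the incline: the component pulling the brick down the slope is mg sin 32.01° = 24 × 9.8 × 0.5300 = 124.656 N, and the normal force is N = mg cos 32.01° = 24 × 9.8 × 0.8480 = 199.450 N.
With no friction the net force along the incline is 124.656 N, so a = g sin 32.01° = 124.656 / 24 = 5.1940 m/s².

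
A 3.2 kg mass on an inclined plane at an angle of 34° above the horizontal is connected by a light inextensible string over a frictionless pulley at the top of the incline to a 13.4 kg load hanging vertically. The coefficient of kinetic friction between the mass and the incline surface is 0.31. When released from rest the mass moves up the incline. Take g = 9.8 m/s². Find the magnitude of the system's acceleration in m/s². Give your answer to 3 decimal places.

6.369 m/s²

For the mass on the incline: the weight component along the slope is m₁g sin 34° = 3.2 × 9.8 × 0.5592 = 17.537 N and the normal force is N = m₁g cos 34° = 25.999 N.
Kinetic friction opposes the mass's motion up the incline: f = μN = 0.31 × 25.999 = 8.060 N acting down the slope.
Newton's second law for the mass (up-slope positive): T − 17.537 − 8.060 = 3.2 a. For the hanging load (downward positive): 13.4 × 9.8 − T = 13.4 a.
Adding the two equations eliminates T: 105.723 = 16.6 a, so a = 6.3689 m/s².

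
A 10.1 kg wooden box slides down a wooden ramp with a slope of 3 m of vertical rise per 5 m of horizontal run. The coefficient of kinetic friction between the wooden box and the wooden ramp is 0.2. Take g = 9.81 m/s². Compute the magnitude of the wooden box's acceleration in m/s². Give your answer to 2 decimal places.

Resolving the weight along the incline: the component pulling the wooden box down the slope is mg sin 30.96° = 10.1 × 9.81 × 0.5145 = 50.977 N, and the normal force is N = mg cos 30.96° = 10.1 × 9.81 × 0.8575 = 84.962 N.
Kinetic friction acts up the slope with magnitude f = μN = 0.2 × 84.962 = 16.992 N.
Net force along the incline is 50.977 − 16.992 = 33.985 N, so a = 33.985 / 10.1 = 3.3649 m/s².

3.36 m/s²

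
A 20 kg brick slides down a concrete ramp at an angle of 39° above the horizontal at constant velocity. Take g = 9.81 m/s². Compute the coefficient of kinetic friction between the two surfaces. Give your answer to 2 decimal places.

At constant velocity the net force along the incline is zero: mg sin 39° = μ mg cos 39°.
So μ = tan 39° = 0.6293 / 0.7771 = 0.8098.

0.81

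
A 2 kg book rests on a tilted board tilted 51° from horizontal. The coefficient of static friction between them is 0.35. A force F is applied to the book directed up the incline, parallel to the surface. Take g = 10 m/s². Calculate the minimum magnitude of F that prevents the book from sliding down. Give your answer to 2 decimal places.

11.14 N

The normal force is N = mg cos 51° = 12.586 N. With F at its minimum the book is on the verge of sliding down, so static friction is at its maximum μ_s N = 0.35 × 12.586 = 4.405 N and acts up the slope.
Equilibrium along the incline: F + μ_s N = mg sin 51°, so F = 15.543 − 4.405 = 11.138 N.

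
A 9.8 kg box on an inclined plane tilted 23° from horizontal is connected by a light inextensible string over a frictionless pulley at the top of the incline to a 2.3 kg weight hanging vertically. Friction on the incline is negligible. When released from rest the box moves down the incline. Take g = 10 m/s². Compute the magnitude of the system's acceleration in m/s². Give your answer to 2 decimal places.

For the box on the incline: the weight component along the slope is m₁g sin 23° = 9.8 × 10 × 0.3907 = 38.289 N and the normal force is N = m₁g cos 23° = 90.209 N.
Newton's second law for the box (down-slope positive): 38.289 − T = 9.8 a. For the hanging weight (upward positive): T − 2.3 × 10 = 2.3 a.
Adding the two equations eliminates T: 15.289 = 12.1 a, so a = 1.2636 m/s².

1.26 m/s²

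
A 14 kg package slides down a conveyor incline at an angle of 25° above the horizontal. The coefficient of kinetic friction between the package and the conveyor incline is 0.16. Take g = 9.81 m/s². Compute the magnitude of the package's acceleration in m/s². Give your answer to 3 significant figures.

Resolving the weight along the incline: the component pulling the package down the slope is mg sin 25° = 14 × 9.81 × 0.4226 = 58.040 N, and the normal force is N = mg cos 25° = 14 × 9.81 × 0.9063 = 124.471 N.
Kinetic friction acts up the slope with magnitude f = μN = 0.16 × 124.471 = 19.915 N.
Net force along the incline is 58.040 − 19.915 = 38.125 N, so a = 38.125 / 14 = 2.7232 m/s².

2.72 m/s²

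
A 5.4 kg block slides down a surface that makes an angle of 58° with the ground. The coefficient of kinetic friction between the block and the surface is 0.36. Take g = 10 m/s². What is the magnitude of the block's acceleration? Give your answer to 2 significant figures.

6.6 m/s²

Resolving the weight along the incline: the component pulling the block down the slope is mg sin 58° = 5.4 × 10 × 0.8480 = 45.792 N, and the normal force is N = mg cos 58° = 5.4 × 10 × 0.5299 = 28.615 N.
Kinetic friction acts up the slope with magnitude f = μN = 0.36 × 28.615 = 10.301 N.
Net force along the incline is 45.792 − 10.301 = 35.491 N, so a = 35.491 / 5.4 = 6.5724 m/s².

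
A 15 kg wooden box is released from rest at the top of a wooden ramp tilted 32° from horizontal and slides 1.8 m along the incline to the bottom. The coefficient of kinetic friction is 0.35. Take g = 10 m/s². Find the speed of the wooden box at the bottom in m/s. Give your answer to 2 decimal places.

The weight component along the incline is mg sin 32° = 79.488 N and the normal force is N = mg cos 32° = 127.207 N.
Friction up the slope is f = μN = 0.35 × 127.207 = 44.522 N, so the net downslope force is 79.488 − 44.522 = 34.966 N and a = 34.966 / 15 = 2.3311 m/s².
Starting from rest over a distance of 1.8 m, v² = 2aL = 2 × 2.3311 × 1.8 = 8.3920, so v = 2.8969 m/s.

2.90 m/s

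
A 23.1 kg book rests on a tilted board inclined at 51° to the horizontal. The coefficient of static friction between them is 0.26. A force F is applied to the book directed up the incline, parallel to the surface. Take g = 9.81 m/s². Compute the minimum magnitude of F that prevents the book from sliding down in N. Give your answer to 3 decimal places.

139.031 N

The normal force is N = mg cos 51° = 142.611 N. With F at its minimum the book is on the verge of sliding down, so static friction is at its maximum μ_s N = 0.26 × 142.611 = 37.079 N and acts up the slope.
Equilibrium along the incline: F + μ_s N = mg sin 51°, so F = 176.110 − 37.079 = 139.031 N.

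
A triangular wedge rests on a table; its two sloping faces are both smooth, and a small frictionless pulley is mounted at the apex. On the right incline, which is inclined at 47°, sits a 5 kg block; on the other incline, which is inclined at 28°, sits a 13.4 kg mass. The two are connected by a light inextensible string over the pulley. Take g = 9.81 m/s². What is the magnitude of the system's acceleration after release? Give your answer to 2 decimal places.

Resolve each weight along its own incline: the 5 kg mass has component 5 × 9.81 × sin 47° = 35.873 N down its slope, and the 13.4 kg mass has 13.4 × 9.81 × sin 28° = 61.714 N down its slope.
The 13.4 kg side's 61.714 N exceeds the other side's 35.873 N, so that mass slides down and the 5 kg mass slides up. Taking that direction as positive, Newton's second law for the whole system gives 61.714 − 35.873 = (5 + 13.4) a, so a = 25.841 / 18.4 = 1.4044 m/s².

1.40 m/s²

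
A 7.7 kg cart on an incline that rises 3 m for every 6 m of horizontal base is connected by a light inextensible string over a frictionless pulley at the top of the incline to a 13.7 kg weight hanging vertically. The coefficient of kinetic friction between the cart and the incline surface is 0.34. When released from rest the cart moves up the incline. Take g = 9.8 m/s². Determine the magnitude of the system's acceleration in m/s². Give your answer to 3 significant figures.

For the cart on the incline: the weight component along the slope is m₁g sin 26.57° = 7.7 × 9.8 × 0.4472 = 33.746 N and the normal force is N = m₁g cos 26.57° = 67.493 N.
Kinetic friction opposes the cart's motion up the incline: f = μN = 0.34 × 67.493 = 22.948 N acting down the slope.
Newton's second law for the cart (up-slope positive): T − 33.746 − 22.948 = 7.7 a. For the hanging weight (downward positive): 13.7 × 9.8 − T = 13.7 a.
Adding the two equations eliminates T: 77.566 = 21.4 a, so a = 3.6246 m/s².

3.62 m/s²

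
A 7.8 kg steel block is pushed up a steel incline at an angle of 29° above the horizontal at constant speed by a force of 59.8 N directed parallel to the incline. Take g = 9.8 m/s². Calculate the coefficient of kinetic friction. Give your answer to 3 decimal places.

0.340

At constant speed ΣF = 0 along the incline. The applied 59.8 N acts up the slope; the weight component mg sin 29° = 37.059 N and kinetic friction μN both act down the slope.
So 59.8 = 37.059 + μ × 66.856, giving μ = (59.8 − 37.059) / 66.856 = 0.3401.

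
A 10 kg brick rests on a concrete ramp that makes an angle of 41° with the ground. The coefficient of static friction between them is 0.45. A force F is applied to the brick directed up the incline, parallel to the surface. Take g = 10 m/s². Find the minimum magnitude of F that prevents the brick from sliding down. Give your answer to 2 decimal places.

31.64 N

The normal force is N = mg cos 41° = 75.471 N. With F at its minimum the brick is on the verge of sliding down, so static friction is at its maximum μ_s N = 0.45 × 75.471 = 33.962 N and acts up the slope.
Equilibrium along the incline: F + μ_s N = mg sin 41°, so F = 65.606 − 33.962 = 31.644 N.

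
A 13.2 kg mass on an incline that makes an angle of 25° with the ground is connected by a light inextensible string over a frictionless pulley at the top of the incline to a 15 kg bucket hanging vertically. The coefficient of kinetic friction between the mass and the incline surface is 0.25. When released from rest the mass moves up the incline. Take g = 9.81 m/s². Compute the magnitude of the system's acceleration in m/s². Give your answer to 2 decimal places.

For the mass on the incline: the weight component along the slope is m₁g sin 25° = 13.2 × 9.81 × 0.4226 = 54.723 N and the normal force is N = m₁g cos 25° = 117.360 N.
Kinetic friction opposes the mass's motion up the incline: f = μN = 0.25 × 117.360 = 29.340 N acting down the slope.
Newton's second law for the mass (up-slope positive): T − 54.723 − 29.340 = 13.2 a. For the hanging bucket (downward positive): 15 × 9.81 − T = 15 a.
Adding the two equations eliminates T: 63.087 = 28.2 a, so a = 2.2371 m/s².

2.24 m/s²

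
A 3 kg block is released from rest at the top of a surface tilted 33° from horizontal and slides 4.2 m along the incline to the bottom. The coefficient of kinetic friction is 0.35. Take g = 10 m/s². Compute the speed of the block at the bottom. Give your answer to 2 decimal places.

The weight component along the incline is mg sin 33° = 16.339 N and the normal force is N = mg cos 33° = 25.160 N.
Friction up the slope is f = μN = 0.35 × 25.160 = 8.806 N, so the net downslope force is 16.339 − 8.806 = 7.533 N and a = 7.533 / 3 = 2.5110 m/s².
Starting from rest over a distance of 4.2 m, v² = 2aL = 2 × 2.5110 × 4.2 = 21.0924, so v = 4.5926 m/s.

4.59 m/s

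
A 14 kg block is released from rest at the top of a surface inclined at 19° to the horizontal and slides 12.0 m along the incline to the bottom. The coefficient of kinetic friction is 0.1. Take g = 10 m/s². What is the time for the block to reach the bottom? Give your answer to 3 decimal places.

3.223 s

The weight component along the incline is mg sin 19° = 45.580 N and the normal force is N = mg cos 19° = 132.373 N.
Friction up the slope is f = μN = 0.1 × 132.373 = 13.237 N, so the net downslope force is 45.580 − 13.237 = 32.343 N and a = 32.343 / 14 = 2.3102 m/s².
Starting from rest, L = ½at², so t = √(2L/a) = √(2 × 12.0 / 2.3102) = 3.2232 s.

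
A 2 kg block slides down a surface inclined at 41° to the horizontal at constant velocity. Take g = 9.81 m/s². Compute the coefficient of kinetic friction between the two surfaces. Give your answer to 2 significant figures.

0.87

At constant velocity the net force along the incline is zero: mg sin 41° = μ mg cos 41°.
So μ = tan 41° = 0.6561 / 0.7547 = 0.8694.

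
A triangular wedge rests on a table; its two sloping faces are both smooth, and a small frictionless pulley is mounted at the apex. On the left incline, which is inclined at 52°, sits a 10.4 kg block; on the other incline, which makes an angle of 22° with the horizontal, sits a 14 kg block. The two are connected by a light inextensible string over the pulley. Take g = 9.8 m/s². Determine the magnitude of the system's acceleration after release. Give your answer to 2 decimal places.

1.19 m/s²

Resolve each weight along its own incline: the 10.4 kg mass has component 10.4 × 9.8 × sin 52° = 80.314 N down its slope, and the 14 kg mass has 14 × 9.8 × sin 22° = 51.396 N down its slope.
The 10.4 kg side's 80.314 N exceeds the other side's 51.396 N, so that mass slides down and the 14 kg mass slides up. Taking that direction as positive, Newton's second law for the whole system gives 80.314 − 51.396 = (10.4 + 14) a, so a = 28.918 / 24.4 = 1.1852 m/s².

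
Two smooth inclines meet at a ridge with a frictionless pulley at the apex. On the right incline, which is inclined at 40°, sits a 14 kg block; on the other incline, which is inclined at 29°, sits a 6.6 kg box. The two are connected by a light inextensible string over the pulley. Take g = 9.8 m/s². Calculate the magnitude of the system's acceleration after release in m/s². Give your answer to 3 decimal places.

Resolve each weight along its own incline: the 14 kg mass has component 14 × 9.8 × sin 40° = 88.190 N down its slope, and the 6.6 kg mass has 6.6 × 9.8 × sin 29° = 31.357 N down its slope.
The 14 kg side's 88.190 N exceeds the other side's 31.357 N, so that mass slides down and the 6.6 kg mass slides up. Taking that direction as positive, Newton's second law for the whole system gives 88.190 − 31.357 = (14 + 6.6) a, so a = 56.833 / 20.6 = 2.7589 m/s².

2.759 m/s²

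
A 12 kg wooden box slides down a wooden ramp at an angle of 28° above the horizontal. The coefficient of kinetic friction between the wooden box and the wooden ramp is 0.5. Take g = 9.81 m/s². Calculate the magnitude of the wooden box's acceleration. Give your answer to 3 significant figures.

Resolving the weight along the incline: the component pulling the wooden box down the slope is mg sin 28° = 12 × 9.81 × 0.4695 = 55.270 N, and the normal force is N = mg cos 28° = 12 × 9.81 × 0.8829 = 103.935 N.
Kinetic friction acts up the slope with magnitude f = μN = 0.5 × 103.935 = 51.968 N.
Net force along the incline is 55.270 − 51.968 = 3.302 N, so a = 3.302 / 12 = 0.2752 m/s².

0.275 m/s²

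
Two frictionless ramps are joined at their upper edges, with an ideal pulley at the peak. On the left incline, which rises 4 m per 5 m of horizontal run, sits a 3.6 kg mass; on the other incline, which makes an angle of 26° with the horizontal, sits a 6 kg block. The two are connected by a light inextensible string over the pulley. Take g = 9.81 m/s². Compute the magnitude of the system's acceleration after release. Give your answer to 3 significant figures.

Resolve each weight along its own incline: the 3.6 kg mass has component 3.6 × 9.81 × sin 38.66° = 22.062 N down its slope, and the 6 kg mass has 6 × 9.81 × sin 26° = 25.803 N down its slope.
The 6 kg side's 25.803 N exceeds the other side's 22.062 N, so that mass slides down and the 3.6 kg mass slides up. Taking that direction as positive, Newton's second law for the whole system gives 25.803 − 22.062 = (3.6 + 6) a, so a = 3.741 / 9.6 = 0.3897 m/s².

0.390 m/s²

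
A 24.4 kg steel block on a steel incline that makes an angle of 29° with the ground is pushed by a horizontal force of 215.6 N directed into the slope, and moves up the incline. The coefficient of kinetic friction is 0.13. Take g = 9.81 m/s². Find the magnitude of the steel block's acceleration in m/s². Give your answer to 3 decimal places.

The horizontal push has components F cos 29° = 215.6 × 0.8746 = 188.564 N up the incline and F sin 29° = 215.6 × 0.4848 = 104.523 N pressing into the surface.
The normal force is therefore N = mg cos 29° + F sin 29° = 209.348 + 104.523 = 313.871 N, and kinetic friction down the slope is μN = 0.13 × 313.871 = 40.803 N.
Along the incline: F cos 29° − mg sin 29° − μN = ma, so 188.564 − 116.044 − 40.803 = 24.4 a, giving a = 1.2999 m/s².

1.300 m/s²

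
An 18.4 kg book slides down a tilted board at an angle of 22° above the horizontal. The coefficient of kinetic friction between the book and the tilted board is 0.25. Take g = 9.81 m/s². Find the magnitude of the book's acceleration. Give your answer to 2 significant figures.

1.4 m/s²

Resolving the weight along the incline: the component pulling the book down the slope is mg sin 22° = 18.4 × 9.81 × 0.3746 = 67.617 N, and the normal force is N = mg cos 22° = 18.4 × 9.81 × 0.9272 = 167.363 N.
Kinetic friction acts up the slope with magnitude f = μN = 0.25 × 167.363 = 41.841 N.
Net force along the incline is 67.617 − 41.841 = 25.776 N, so a = 25.776 / 18.4 = 1.4009 m/s².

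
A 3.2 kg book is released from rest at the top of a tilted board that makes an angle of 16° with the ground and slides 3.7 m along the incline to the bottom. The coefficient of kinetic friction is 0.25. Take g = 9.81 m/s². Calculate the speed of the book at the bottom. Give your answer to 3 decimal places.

1.601 m/s

The weight component along the incline is mg sin 16° = 8.653 N and the normal force is N = mg cos 16° = 30.176 N.
Friction up the slope is f = μN = 0.25 × 30.176 = 7.544 N, so the net downslope force is 8.653 − 7.544 = 1.109 N and a = 1.109 / 3.2 = 0.3466 m/s².
Starting from rest over a distance of 3.7 m, v² = 2aL = 2 × 0.3466 × 3.7 = 2.5648, so v = 1.6015 m/s.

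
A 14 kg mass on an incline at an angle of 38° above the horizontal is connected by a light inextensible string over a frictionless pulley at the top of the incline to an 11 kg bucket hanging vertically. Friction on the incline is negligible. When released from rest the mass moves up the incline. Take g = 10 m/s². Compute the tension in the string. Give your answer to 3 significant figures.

99.5 N

For the mass on the incline: the weight component along the slope is m₁g sin 38° = 14 × 10 × 0.6157 = 86.198 N and the normal force is N = m₁g cos 38° = 110.322 N.
Newton's second law for the mass (up-slope positive): T − 86.198 = 14 a. For the hanging bucket (downward positive): 11 × 10 − T = 11 a.
Adding the two equations eliminates T: 23.802 = 25 a, so a = 0.9521 m/s².
Then from the hanging bucket's equation, T = 11 × (10 − 0.9521) = 99.527 N.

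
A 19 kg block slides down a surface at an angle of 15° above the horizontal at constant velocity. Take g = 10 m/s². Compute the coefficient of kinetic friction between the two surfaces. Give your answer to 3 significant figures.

At constant velocity the net force along the incline is zero: mg sin 15° = μ mg cos 15°.
So μ = tan 15° = 0.2588 / 0.9659 = 0.2679.

0.268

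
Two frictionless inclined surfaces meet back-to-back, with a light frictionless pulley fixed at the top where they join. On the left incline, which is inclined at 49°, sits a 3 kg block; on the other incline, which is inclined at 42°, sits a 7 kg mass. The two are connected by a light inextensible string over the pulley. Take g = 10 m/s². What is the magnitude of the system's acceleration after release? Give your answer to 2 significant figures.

2.4 m/s²

Resolve each weight along its own incline: the 3 kg mass has component 3 × 10 × sin 49° = 22.641 N down its slope, and the 7 kg mass has 7 × 10 × sin 42° = 46.839 N down its slope.
The 7 kg side's 46.839 N exceeds the other side's 22.641 N, so that mass slides down and the 3 kg mass slides up. Taking that direction as positive, Newton's second law for the whole system gives 46.839 − 22.641 = (3 + 7) a, so a = 24.198 / 10 = 2.4198 m/s².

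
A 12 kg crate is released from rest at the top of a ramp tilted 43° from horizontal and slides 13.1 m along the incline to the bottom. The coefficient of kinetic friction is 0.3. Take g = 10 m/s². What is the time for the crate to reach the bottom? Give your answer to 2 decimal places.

2.38 s

The weight component along the incline is mg sin 43° = 81.840 N and the normal force is N = mg cos 43° = 87.762 N.
Friction up the slope is f = μN = 0.3 × 87.762 = 26.329 N, so the net downslope force is 81.840 − 26.329 = 55.511 N and a = 55.511 / 12 = 4.6259 m/s².
Starting from rest, L = ½at², so t = √(2L/a) = √(2 × 13.1 / 4.6259) = 2.3799 s.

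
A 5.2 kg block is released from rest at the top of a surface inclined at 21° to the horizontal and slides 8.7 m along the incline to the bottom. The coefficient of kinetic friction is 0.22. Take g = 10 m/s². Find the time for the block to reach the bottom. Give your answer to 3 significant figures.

3.37 s

The weight component along the incline is mg sin 21° = 18.635 N and the normal force is N = mg cos 21° = 48.546 N.
Friction up the slope is f = μN = 0.22 × 48.546 = 10.680 N, so the net downslope force is 18.635 − 10.680 = 7.955 N and a = 7.955 / 5.2 = 1.5298 m/s².
Starting from rest, L = ½at², so t = √(2L/a) = √(2 × 8.7 / 1.5298) = 3.3725 s.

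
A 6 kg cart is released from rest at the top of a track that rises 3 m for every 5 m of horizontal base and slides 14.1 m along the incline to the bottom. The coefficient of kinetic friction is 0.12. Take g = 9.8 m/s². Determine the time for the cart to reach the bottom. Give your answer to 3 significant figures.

The weight component along the incline is mg sin 30.96° = 30.252 N and the normal force is N = mg cos 30.96° = 50.421 N.
Friction up the slope is f = μN = 0.12 × 50.421 = 6.051 N, so the net downslope force is 30.252 − 6.051 = 24.201 N and a = 24.201 / 6 = 4.0335 m/s².
Starting from rest, L = ½at², so t = √(2L/a) = √(2 × 14.1 / 4.0335) = 2.6441 s.

2.64 s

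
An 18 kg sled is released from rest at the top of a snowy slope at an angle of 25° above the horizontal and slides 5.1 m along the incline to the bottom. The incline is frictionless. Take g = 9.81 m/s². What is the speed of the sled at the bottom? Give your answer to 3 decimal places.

6.503 m/s

The weight component along the incline is mg sin 25° = 74.626 N and the normal force is N = mg cos 25° = 160.036 N.
With no friction, a = g sin 25° = 4.1459 m/s².
Starting from rest over a distance of 5.1 m, v² = 2aL = 2 × 4.1459 × 5.1 = 42.2882, so v = 6.5029 m/s.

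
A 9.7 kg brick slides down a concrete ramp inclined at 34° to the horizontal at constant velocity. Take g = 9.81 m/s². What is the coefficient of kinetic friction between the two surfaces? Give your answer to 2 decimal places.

At constant velocity the net force along the incline is zero: mg sin 34° = μ mg cos 34°.
So μ = tan 34° = 0.5592 / 0.8290 = 0.6745.

0.67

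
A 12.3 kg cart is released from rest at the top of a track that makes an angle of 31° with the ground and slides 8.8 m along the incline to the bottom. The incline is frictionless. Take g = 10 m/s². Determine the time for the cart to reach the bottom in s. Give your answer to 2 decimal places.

The weight component along the incline is mg sin 31° = 63.350 N and the normal force is N = mg cos 31° = 105.432 N.
With no friction, a = g sin 31° = 5.1504 m/s².
Starting from rest, L = ½at², so t = √(2L/a) = √(2 × 8.8 / 5.1504) = 1.8486 s.

1.85 s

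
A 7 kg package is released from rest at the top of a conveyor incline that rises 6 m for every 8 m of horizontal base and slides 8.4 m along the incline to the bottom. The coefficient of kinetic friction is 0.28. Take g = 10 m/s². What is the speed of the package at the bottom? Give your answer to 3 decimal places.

7.948 m/s

The weight component along the incline is mg sin 36.87° = 42.000 N and the normal force is N = mg cos 36.87° = 56.000 N.
Friction up the slope is f = μN = 0.28 × 56.000 = 15.680 N, so the net downslope force is 42.000 − 15.680 = 26.320 N and a = 26.320 / 7 = 3.7600 m/s².
Starting from rest over a distance of 8.4 m, v² = 2aL = 2 × 3.7600 × 8.4 = 63.1680, so v = 7.9478 m/s.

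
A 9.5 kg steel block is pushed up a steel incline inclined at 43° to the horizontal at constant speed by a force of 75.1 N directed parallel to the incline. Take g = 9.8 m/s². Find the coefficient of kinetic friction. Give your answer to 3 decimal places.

0.170

At constant speed ΣF = 0 along the incline. The applied 75.1 N acts up the slope; the weight component mg sin 43° = 63.494 N and kinetic friction μN both act down the slope.
So 75.1 = 63.494 + μ × 68.089, giving μ = (75.1 − 63.494) / 68.089 = 0.1705.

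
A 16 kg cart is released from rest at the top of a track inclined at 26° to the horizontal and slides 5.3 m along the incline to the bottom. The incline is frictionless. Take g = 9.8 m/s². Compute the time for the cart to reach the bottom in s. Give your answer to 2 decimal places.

1.57 s

The weight component along the incline is mg sin 26° = 68.737 N and the normal force is N = mg cos 26° = 140.931 N.
With no friction, a = g sin 26° = 4.2960 m/s².
Starting from rest, L = ½at², so t = √(2L/a) = √(2 × 5.3 / 4.2960) = 1.5708 s.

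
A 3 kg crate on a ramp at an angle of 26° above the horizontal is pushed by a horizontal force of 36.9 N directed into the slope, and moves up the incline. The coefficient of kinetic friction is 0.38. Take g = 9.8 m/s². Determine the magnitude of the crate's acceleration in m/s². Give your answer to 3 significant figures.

1.36 m/s²

The horizontal push has components F cos 26° = 36.9 × 0.8988 = 33.166 N up the incline and F sin 26° = 36.9 × 0.4384 = 16.177 N pressing into the surface.
The normal force is therefore N = mg cos 26° + F sin 26° = 26.425 + 16.177 = 42.602 N, and kinetic friction down the slope is μN = 0.38 × 42.602 = 16.189 N.
Along the incline: F cos 26° − mg sin 26° − μN = ma, so 33.166 − 12.889 − 16.189 = 3 a, giving a = 1.3627 m/s².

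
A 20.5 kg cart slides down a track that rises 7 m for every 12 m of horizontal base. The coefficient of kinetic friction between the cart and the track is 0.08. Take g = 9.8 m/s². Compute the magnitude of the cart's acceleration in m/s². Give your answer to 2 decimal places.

4.26 m/s²

Resolving the weight along the incline: the component pulling the cart down the slope is mg sin 30.26° = 20.5 × 9.8 × 0.5039 = 101.234 N, and the normal force is N = mg cos 30.26° = 20.5 × 9.8 × 0.8638 = 173.537 N.
Kinetic friction acts up the slope with magnitude f = μN = 0.08 × 173.537 = 13.883 N.
Net force along the incline is 101.234 − 13.883 = 87.351 N, so a = 87.351 / 20.5 = 4.2610 m/s².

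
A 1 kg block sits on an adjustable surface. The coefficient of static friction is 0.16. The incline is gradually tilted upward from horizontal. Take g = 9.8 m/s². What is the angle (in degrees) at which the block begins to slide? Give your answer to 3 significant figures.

9.09°

At the threshold of sliding, static friction is at its maximum μ_s N and exactly balances the weight component along the incline: mg sin θ = μ_s mg cos θ.
Hence tan θ = μ_s = 0.16, so θ = arctan(0.16) = 9.0903°.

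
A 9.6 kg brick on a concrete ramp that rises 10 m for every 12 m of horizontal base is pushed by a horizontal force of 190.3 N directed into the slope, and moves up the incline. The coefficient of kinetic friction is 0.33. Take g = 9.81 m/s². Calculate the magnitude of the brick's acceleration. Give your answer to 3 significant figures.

2.27 m/s²

The horizontal push has components F cos 39.81° = 190.3 × 0.7682 = 146.188 N up the incline and F sin 39.81° = 190.3 × 0.6402 = 121.830 N pressing into the surface.
The normal force is therefore N = mg cos 39.81° + F sin 39.81° = 72.346 + 121.830 = 194.176 N, and kinetic friction down the slope is μN = 0.33 × 194.176 = 64.078 N.
Along the incline: F cos 39.81° − mg sin 39.81° − μN = ma, so 146.188 − 60.291 − 64.078 = 9.6 a, giving a = 2.2728 m/s².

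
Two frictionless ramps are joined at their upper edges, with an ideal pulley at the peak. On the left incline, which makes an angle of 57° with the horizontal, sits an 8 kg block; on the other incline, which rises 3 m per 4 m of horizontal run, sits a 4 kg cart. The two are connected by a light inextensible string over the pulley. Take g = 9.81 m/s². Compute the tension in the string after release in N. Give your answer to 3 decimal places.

Resolve each weight along its own incline: the 8 kg mass has component 8 × 9.81 × sin 57° = 65.819 N down its slope, and the 4 kg mass has 4 × 9.81 × sin 36.87° = 23.544 N down its slope.
The 8 kg side's 65.819 N exceeds the other side's 23.544 N, so that mass slides down and the 4 kg mass slides up. Taking that direction as positive, Newton's second law for the whole system gives 65.819 − 23.544 = (8 + 4) a, so a = 42.275 / 12 = 3.5229 m/s².
For the 4 kg mass (up-slope positive): T − 23.544 = 4 × 3.5229, so T = 37.636 N.

37.636 N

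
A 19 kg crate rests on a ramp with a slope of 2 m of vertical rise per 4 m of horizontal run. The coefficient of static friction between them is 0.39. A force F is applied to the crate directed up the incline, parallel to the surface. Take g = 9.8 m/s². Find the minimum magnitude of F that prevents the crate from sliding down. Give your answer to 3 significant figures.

18.3 N

The normal force is N = mg cos 26.57° = 166.542 N. With F at its minimum the crate is on the verge of sliding down, so static friction is at its maximum μ_s N = 0.39 × 166.542 = 64.951 N and acts up the slope.
Equilibrium along the incline: F + μ_s N = mg sin 26.57°, so F = 83.271 − 64.951 = 18.320 N.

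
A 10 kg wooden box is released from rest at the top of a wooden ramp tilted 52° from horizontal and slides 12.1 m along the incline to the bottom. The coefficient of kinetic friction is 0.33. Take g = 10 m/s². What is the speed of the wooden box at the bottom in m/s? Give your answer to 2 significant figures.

The weight component along the incline is mg sin 52° = 78.801 N and the normal force is N = mg cos 52° = 61.566 N.
Friction up the slope is f = μN = 0.33 × 61.566 = 20.317 N, so the net downslope force is 78.801 − 20.317 = 58.484 N and a = 58.484 / 10 = 5.8484 m/s².
Starting from rest over a distance of 12.1 m, v² = 2aL = 2 × 5.8484 × 12.1 = 141.5313, so v = 11.8967 m/s.

12 m/s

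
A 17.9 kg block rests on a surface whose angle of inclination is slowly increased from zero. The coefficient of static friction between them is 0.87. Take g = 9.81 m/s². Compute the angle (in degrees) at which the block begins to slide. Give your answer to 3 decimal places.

At the threshold of sliding, static friction is at its maximum μ_s N and exactly balances the weight component along the incline: mg sin θ = μ_s mg cos θ.
Hence tan θ = μ_s = 0.87, so θ = arctan(0.87) = 41.0233°.

41.023°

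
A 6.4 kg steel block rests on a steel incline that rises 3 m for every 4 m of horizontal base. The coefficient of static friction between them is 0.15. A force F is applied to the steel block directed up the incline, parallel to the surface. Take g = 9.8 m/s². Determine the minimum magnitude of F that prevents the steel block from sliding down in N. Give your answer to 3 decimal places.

The normal force is N = mg cos 36.87° = 50.176 N. With F at its minimum the steel block is on the verge of sliding down, so static friction is at its maximum μ_s N = 0.15 × 50.176 = 7.526 N and acts up the slope.
Equilibrium along the incline: F + μ_s N = mg sin 36.87°, so F = 37.632 − 7.526 = 30.106 N.

30.106 N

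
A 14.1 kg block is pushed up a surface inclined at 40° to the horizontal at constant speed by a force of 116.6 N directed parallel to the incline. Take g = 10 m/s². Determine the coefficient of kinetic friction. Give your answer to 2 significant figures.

At constant speed ΣF = 0 along the incline. The applied 116.6 N acts up the slope; the weight component mg sin 40° = 90.633 N and kinetic friction μN both act down the slope.
So 116.6 = 90.633 + μ × 108.012, giving μ = (116.6 − 90.633) / 108.012 = 0.2404.

0.24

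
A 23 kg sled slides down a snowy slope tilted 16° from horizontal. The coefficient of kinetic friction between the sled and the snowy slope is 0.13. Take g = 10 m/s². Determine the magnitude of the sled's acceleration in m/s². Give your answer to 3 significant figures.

Resolving the weight along the incline: the component pulling the sled down the slope is mg sin 16° = 23 × 10 × 0.2756 = 63.388 N, and the normal force is N = mg cos 16° = 23 × 10 × 0.9613 = 221.099 N.
Kinetic friction acts up the slope with magnitude f = μN = 0.13 × 221.099 = 28.743 N.
Net force along the incline is 63.388 − 28.743 = 34.645 N, so a = 34.645 / 23 = 1.5063 m/s².

1.51 m/s²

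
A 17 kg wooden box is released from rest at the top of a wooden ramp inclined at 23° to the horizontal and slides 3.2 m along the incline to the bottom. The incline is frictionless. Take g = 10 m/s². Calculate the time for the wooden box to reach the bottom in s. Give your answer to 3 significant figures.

1.28 s

The weight component along the incline is mg sin 23° = 66.424 N and the normal force is N = mg cos 23° = 156.486 N.
With no friction, a = g sin 23° = 3.9073 m/s².
Starting from rest, L = ½at², so t = √(2L/a) = √(2 × 3.2 / 3.9073) = 1.2798 s.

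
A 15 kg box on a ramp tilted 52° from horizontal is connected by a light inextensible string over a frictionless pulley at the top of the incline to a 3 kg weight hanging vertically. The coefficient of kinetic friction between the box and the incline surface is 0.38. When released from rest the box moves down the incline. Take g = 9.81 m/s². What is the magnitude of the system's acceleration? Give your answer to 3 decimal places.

For the box on the incline: the weight component along the slope is m₁g sin 52° = 15 × 9.81 × 0.7880 = 115.954 N and the normal force is N = m₁g cos 52° = 90.595 N.
Kinetic friction opposes the box's motion down the incline: f = μN = 0.38 × 90.595 = 34.426 N acting up the slope.
Newton's second law for the box (down-slope positive): 115.954 − 34.426 − T = 15 a. For the hanging weight (upward positive): T − 3 × 9.81 = 3 a.
Adding the two equations eliminates T: 52.098 = 18 a, so a = 2.8943 m/s².

2.894 m/s²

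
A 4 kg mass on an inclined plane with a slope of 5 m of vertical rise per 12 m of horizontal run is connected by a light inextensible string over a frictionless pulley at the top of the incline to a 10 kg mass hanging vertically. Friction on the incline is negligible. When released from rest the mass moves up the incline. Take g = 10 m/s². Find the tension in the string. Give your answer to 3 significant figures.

39.6 N

For the mass on the incline: the weight component along the slope is m₁g sin 22.62° = 4 × 10 × 0.3846 = 15.384 N and the normal force is N = m₁g cos 22.62° = 36.923 N.
Newton's second law for the mass (up-slope positive): T − 15.384 = 4 a. For the hanging mass (downward positive): 10 × 10 − T = 10 a.
Adding the two equations eliminates T: 84.616 = 14 a, so a = 6.0440 m/s².
Then from the hanging mass's equation, T = 10 × (10 − 6.0440) = 39.560 N.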